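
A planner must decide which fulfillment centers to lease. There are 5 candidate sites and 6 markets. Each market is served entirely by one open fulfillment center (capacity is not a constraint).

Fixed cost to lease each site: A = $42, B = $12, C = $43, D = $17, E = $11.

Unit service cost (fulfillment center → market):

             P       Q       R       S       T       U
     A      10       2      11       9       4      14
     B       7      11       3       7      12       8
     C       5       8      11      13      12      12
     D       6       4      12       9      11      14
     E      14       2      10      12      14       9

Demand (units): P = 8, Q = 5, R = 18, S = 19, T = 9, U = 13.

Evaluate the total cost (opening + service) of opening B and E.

Each market is assigned to its cheapest site among the open ones.
{B, E}: P→B 7·8=56, Q→E 2·5=10, R→B 3·18=54, S→B 7·19=133, T→B 12·9=108, U→B 8·13=104. Service 465; fixed 23; total 488.

Total cost: 488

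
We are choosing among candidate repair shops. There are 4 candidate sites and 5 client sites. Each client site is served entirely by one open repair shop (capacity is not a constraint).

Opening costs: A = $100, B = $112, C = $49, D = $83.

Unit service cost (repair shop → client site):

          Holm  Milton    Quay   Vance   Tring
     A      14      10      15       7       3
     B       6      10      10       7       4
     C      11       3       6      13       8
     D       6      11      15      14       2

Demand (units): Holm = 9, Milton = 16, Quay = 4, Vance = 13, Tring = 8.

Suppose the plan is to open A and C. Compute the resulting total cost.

Each client site is assigned to its cheapest site among the open ones.
{A, C}: Holm→C 11·9=99, Milton→C 3·16=48, Quay→C 6·4=24, Vance→A 7·13=91, Tring→A 3·8=24. Service 286; fixed 149; total 435.

Total cost: 435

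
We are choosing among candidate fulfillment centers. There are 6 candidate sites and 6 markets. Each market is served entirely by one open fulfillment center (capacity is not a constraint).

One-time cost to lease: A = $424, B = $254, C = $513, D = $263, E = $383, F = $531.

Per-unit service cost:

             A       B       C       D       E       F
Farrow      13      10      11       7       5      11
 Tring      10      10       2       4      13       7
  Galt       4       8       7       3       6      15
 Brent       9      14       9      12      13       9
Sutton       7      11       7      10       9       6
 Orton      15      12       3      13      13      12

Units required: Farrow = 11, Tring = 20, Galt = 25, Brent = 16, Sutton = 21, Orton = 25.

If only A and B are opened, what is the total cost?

Total cost: 1679

Each market is assigned to its cheapest site among the open ones.
{A, B}: Farrow→B 10·11=110, Tring→A 10·20=200, Galt→A 4·25=100, Brent→A 9·16=144, Sutton→A 7·21=147, Orton→B 12·25=300. Service 1001; fixed 678; total 1679.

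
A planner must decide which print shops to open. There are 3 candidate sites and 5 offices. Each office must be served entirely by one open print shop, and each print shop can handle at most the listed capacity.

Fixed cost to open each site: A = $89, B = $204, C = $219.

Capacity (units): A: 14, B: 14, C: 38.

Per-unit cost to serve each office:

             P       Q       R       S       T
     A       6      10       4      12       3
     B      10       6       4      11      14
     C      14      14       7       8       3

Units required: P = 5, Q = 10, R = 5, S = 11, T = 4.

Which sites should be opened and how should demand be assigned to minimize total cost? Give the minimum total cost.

Open {C}: P→C 14·5=70, Q→C 14·10=140, R→C 7·5=35, S→C 8·11=88, T→C 3·4=12.
Loads: C carries 35/38. Service 345; fixed 219; total 564.
Next best feasible plan costs 598.

Minimum total cost: 564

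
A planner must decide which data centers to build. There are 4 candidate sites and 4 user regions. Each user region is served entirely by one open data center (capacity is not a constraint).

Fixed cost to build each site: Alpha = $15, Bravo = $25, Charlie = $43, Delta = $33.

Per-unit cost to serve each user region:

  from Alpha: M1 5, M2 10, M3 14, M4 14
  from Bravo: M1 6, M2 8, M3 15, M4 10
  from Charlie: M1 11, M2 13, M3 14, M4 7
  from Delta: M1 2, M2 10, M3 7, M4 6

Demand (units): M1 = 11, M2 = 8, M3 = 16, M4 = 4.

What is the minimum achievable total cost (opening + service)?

For any fixed open set, each user region goes to its cheapest open site; total = fixed + service.
{Delta}: M1→Delta 2·11=22, M2→Delta 10·8=80, M3→Delta 7·16=112, M4→Delta 6·4=24. Service 238; fixed 33; total 271.
{Bravo, Delta}: service 222 + fixed 58 = 280
{Alpha, Delta}: M1→Delta 2·11=22, M2→Alpha 10·8=80, M3→Delta 7·16=112, M4→Delta 6·4=24. Service 238; fixed 48; total 286.
{Alpha, Bravo, Charlie, Delta}: service 222 + fixed 116 = 338
No other subset beats 271.

Minimum total cost: 271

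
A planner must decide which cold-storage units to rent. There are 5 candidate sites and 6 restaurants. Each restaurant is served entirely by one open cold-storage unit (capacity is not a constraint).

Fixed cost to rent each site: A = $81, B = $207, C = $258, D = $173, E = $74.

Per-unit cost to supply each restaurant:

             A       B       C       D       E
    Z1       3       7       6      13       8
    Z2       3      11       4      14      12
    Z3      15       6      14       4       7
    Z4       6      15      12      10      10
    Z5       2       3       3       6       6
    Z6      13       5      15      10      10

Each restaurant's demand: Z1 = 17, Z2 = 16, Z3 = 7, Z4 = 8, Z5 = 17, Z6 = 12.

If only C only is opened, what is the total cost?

Each restaurant is assigned to its cheapest site among the open ones.
{C}: Z1→C 6·17=102, Z2→C 4·16=64, Z3→C 14·7=98, Z4→C 12·8=96, Z5→C 3·17=51, Z6→C 15·12=180. Service 591; fixed 258; total 849.

Total cost: 849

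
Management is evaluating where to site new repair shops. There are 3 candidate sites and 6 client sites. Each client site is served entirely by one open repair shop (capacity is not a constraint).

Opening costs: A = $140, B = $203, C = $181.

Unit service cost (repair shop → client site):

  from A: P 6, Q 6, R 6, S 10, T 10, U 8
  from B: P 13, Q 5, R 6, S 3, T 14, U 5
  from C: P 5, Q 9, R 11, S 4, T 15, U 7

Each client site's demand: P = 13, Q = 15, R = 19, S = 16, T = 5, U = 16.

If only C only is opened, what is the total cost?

Each client site is assigned to its cheapest site among the open ones.
{C}: P→C 5·13=65, Q→C 9·15=135, R→C 11·19=209, S→C 4·16=64, T→C 15·5=75, U→C 7·16=112. Service 660; fixed 181; total 841.

Total cost: 841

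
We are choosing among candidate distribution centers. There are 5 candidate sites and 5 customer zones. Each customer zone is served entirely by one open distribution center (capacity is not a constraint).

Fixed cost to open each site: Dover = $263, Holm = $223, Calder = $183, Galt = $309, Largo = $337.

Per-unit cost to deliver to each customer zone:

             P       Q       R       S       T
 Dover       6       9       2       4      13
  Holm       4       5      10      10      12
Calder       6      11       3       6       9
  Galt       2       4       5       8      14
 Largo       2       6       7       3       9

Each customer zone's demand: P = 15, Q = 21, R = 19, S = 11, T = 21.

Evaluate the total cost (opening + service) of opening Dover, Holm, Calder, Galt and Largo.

Each customer zone is assigned to its cheapest site among the open ones.
{Dover, Holm, Calder, Galt, Largo}: P→Galt 2·15=30, Q→Galt 4·21=84, R→Dover 2·19=38, S→Largo 3·11=33, T→Calder 9·21=189. Service 374; fixed 1315; total 1689.

Total cost: 1689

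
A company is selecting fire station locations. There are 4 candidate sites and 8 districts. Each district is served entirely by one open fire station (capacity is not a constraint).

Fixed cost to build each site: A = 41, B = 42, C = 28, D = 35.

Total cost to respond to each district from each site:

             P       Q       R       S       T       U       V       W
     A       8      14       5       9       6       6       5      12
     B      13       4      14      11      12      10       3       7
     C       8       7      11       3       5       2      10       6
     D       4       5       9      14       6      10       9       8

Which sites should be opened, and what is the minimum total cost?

For any fixed open set, each district goes to its cheapest open site; total = fixed + service.
{C}: P→C 8, Q→C 7, R→C 11, S→C 3, T→C 5, U→C 2, V→C 10, W→C 6. Service 52; fixed 28; total 80.
{D}: P→D 4, Q→D 5, R→D 9, S→D 14, T→D 6, U→D 10, V→D 9, W→D 8. Service 65; fixed 35; total 100.
{A}: P→A 8, Q→A 14, R→A 5, S→A 9, T→A 6, U→A 6, V→A 5, W→A 12. Service 65; fixed 41; total 106.
{A, B, C, D}: service 32 + fixed 146 = 178
No other subset beats 80.

Open C only; minimum total cost 80.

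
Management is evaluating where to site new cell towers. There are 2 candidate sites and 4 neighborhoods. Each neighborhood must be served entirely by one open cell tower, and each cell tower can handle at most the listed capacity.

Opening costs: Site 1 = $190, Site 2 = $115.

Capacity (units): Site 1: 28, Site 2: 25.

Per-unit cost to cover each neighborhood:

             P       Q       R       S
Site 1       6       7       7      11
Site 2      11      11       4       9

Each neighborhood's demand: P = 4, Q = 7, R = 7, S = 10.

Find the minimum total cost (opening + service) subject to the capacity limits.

Minimum total cost: 422

Open {Site 1}: P→Site 1 6·4=24, Q→Site 1 7·7=49, R→Site 1 7·7=49, S→Site 1 11·10=110.
Loads: Site 1 carries 28/28. Service 232; fixed 190; total 422.
Next best feasible plan costs 496.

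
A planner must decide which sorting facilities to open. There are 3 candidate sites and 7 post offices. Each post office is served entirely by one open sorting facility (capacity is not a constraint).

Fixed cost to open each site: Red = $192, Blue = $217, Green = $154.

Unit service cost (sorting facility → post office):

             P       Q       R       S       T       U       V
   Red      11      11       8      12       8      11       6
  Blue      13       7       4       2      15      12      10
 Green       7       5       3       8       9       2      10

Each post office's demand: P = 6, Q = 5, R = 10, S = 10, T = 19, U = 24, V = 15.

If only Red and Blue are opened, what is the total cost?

Total cost: 1076

Each post office is assigned to its cheapest site among the open ones.
{Red, Blue}: P→Red 11·6=66, Q→Blue 7·5=35, R→Blue 4·10=40, S→Blue 2·10=20, T→Red 8·19=152, U→Red 11·24=264, V→Red 6·15=90. Service 667; fixed 409; total 1076.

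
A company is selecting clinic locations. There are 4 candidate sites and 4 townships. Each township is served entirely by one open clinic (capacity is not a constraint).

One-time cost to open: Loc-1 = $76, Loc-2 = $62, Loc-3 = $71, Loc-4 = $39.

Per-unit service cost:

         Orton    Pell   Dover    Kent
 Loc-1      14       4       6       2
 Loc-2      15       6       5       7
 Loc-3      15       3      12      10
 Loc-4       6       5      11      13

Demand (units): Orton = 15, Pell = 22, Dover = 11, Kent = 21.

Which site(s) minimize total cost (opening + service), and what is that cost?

Open Loc-1 and Loc-4; minimum total cost 401.

For any fixed open set, each township goes to its cheapest open site; total = fixed + service.
{Loc-1, Loc-4}: Orton→Loc-4 6·15=90, Pell→Loc-1 4·22=88, Dover→Loc-1 6·11=66, Kent→Loc-1 2·21=42. Service 286; fixed 115; total 401.
{Loc-1, Loc-3, Loc-4}: Orton→Loc-4 6·15=90, Pell→Loc-3 3·22=66, Dover→Loc-1 6·11=66, Kent→Loc-1 2·21=42. Service 264; fixed 186; total 450.
{Loc-1, Loc-2, Loc-4}: service 275 + fixed 177 = 452
{Loc-1, Loc-2, Loc-3, Loc-4}: service 253 + fixed 248 = 501
No other subset beats 401.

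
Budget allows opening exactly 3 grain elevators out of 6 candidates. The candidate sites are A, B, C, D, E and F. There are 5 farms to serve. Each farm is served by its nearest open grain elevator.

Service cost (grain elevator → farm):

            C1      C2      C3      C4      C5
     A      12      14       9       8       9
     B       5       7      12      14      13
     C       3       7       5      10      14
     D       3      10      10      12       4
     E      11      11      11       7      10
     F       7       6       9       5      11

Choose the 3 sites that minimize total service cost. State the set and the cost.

Choose C, D and F; total service cost 23.

With exactly 3 open, each farm uses its cheapest among the chosen.
{C, D, F}: C1→C 3, C2→F 6, C3→C 5, C4→F 5, C5→D 4. Service cost 23.
{C, D, E}: service cost 26
{A, C, D}: service cost 27
Among all 20 size-3 choices, {C, D, F} is lowest.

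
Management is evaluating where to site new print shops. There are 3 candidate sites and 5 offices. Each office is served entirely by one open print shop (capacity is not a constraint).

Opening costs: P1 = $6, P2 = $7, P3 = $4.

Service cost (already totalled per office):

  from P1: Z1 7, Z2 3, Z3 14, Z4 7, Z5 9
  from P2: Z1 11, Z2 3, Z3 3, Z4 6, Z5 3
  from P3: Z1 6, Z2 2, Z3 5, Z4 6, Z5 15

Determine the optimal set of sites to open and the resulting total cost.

For any fixed open set, each office goes to its cheapest open site; total = fixed + service.
{P2, P3}: Z1→P3 6, Z2→P3 2, Z3→P2 3, Z4→P2 6, Z5→P2 3. Service 20; fixed 11; total 31.
{P2}: Z1→P2 11, Z2→P2 3, Z3→P2 3, Z4→P2 6, Z5→P2 3. Service 26; fixed 7; total 33.
{P1, P2}: service 22 + fixed 13 = 35
{P1, P2, P3}: service 20 + fixed 17 = 37
(All 7 nonempty subsets were checked; P2 and P3 is lowest.)

Open P2 and P3; minimum total cost 31.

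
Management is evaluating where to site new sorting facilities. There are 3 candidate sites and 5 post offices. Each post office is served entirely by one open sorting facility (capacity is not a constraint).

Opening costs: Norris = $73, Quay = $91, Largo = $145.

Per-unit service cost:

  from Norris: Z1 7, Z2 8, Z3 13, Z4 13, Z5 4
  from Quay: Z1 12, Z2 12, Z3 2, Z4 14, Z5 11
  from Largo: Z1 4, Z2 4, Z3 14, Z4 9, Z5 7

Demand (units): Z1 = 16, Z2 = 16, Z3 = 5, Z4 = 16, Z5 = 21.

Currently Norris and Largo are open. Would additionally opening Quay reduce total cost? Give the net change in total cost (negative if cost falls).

Current service cost with {Norris, Largo}: 421.
Adding Quay: each post office re-picks its cheapest; new service cost 366, saving 55.
Extra fixed cost: 91. Net change = 91 − 55 = 36.
(Totals: 639 → 675.)

No — net change +36 (cost rises by 36).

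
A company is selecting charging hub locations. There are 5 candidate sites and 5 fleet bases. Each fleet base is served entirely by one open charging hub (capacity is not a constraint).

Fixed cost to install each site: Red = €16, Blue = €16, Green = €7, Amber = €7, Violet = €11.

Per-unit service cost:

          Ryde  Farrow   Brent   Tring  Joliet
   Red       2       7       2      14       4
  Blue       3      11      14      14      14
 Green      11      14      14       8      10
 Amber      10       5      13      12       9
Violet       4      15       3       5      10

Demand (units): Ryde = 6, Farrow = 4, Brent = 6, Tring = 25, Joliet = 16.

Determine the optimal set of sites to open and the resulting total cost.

Open Red, Amber and Violet; minimum total cost 267.

For any fixed open set, each fleet base goes to its cheapest open site; total = fixed + service.
{Red, Amber, Violet}: Ryde→Red 2·6=12, Farrow→Amber 5·4=20, Brent→Red 2·6=12, Tring→Violet 5·25=125, Joliet→Red 4·16=64. Service 233; fixed 34; total 267.
{Red, Violet}: service 241 + fixed 27 = 268
{Red, Green, Amber, Violet}: Ryde→Red 2·6=12, Farrow→Amber 5·4=20, Brent→Red 2·6=12, Tring→Violet 5·25=125, Joliet→Red 4·16=64. Service 233; fixed 41; total 274.
{Red, Blue, Green, Amber, Violet}: Ryde→Red 2·6=12, Farrow→Amber 5·4=20, Brent→Red 2·6=12, Tring→Violet 5·25=125, Joliet→Red 4·16=64. Service 233; fixed 57; total 290.
No other subset beats 267.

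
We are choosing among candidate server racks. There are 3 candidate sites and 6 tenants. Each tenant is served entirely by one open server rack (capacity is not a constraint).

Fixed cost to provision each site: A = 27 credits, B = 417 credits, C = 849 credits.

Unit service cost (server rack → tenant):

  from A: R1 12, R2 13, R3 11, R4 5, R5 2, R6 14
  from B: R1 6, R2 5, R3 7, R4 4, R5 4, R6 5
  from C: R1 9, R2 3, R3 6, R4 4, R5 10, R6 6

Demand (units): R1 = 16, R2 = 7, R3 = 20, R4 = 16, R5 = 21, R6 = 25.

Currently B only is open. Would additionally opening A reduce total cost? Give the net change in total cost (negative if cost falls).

Yes — net change −15 (cost falls by 15).

Current service cost with {B}: 544.
Adding A: each tenant re-picks its cheapest; new service cost 502, saving 42.
Extra fixed cost: 27. Net change = 27 − 42 = -15.
(Totals: 961 → 946.)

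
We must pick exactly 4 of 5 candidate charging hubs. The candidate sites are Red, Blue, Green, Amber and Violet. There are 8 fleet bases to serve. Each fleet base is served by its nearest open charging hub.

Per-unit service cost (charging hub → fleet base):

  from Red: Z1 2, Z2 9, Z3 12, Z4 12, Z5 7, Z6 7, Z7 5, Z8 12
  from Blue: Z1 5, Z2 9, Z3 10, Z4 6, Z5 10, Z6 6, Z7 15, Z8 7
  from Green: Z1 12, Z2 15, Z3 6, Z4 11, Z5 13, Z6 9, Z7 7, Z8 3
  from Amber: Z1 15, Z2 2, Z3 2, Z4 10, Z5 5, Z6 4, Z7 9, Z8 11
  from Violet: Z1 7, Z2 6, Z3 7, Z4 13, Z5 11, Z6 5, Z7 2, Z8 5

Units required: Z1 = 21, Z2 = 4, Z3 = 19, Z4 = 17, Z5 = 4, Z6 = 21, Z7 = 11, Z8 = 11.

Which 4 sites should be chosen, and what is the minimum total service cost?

With exactly 4 open, each fleet base uses its cheapest among the chosen.
{Red, Blue, Amber, Violet}: Z1→Red 2·21=42, Z2→Amber 2·4=8, Z3→Amber 2·19=38, Z4→Blue 6·17=102, Z5→Amber 5·4=20, Z6→Amber 4·21=84, Z7→Violet 2·11=22, Z8→Violet 5·11=55. Service cost 371.
{Red, Blue, Green, Amber}: service cost 382
{Blue, Green, Amber, Violet}: service cost 412
Among all 5 size-4 choices, {Red, Blue, Amber, Violet} is lowest.

Choose Red, Blue, Amber and Violet; total service cost 371.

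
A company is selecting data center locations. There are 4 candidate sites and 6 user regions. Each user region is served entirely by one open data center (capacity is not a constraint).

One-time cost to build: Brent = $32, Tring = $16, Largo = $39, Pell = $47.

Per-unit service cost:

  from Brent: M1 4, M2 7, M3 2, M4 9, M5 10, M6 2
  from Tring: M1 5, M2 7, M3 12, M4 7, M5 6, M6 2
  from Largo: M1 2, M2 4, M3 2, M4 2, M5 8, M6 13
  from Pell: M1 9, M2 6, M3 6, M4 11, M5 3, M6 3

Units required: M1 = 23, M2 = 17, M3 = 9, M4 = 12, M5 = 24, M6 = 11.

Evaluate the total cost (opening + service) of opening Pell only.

Each user region is assigned to its cheapest site among the open ones.
{Pell}: M1→Pell 9·23=207, M2→Pell 6·17=102, M3→Pell 6·9=54, M4→Pell 11·12=132, M5→Pell 3·24=72, M6→Pell 3·11=33. Service 600; fixed 47; total 647.

Total cost: 647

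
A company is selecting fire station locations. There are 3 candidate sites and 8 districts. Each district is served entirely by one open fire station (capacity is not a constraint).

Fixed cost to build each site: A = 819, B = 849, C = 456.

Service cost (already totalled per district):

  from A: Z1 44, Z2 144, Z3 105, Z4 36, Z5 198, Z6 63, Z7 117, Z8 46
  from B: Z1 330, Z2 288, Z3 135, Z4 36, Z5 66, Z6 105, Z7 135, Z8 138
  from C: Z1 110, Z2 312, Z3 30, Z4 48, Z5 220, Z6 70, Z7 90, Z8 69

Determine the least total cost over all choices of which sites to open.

Minimum total cost: 1405

For any fixed open set, each district goes to its cheapest open site; total = fixed + service.
{C}: Z1→C 110, Z2→C 312, Z3→C 30, Z4→C 48, Z5→C 220, Z6→C 70, Z7→C 90, Z8→C 69. Service 949; fixed 456; total 1405.
{A}: service 753 + fixed 819 = 1572
{A, C}: service 651 + fixed 1275 = 1926
{A, B, C}: Z1→A 44, Z2→A 144, Z3→C 30, Z4→A 36, Z5→B 66, Z6→A 63, Z7→C 90, Z8→A 46. Service 519; fixed 2124; total 2643.
(All 7 nonempty subsets were checked; C only is lowest.)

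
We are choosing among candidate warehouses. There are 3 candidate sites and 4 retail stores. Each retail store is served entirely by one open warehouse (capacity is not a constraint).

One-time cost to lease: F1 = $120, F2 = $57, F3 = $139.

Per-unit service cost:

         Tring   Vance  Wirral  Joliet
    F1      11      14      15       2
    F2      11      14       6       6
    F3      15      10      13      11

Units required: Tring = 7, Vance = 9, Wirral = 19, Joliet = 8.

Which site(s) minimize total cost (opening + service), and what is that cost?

For any fixed open set, each retail store goes to its cheapest open site; total = fixed + service.
{F2}: Tring→F2 11·7=77, Vance→F2 14·9=126, Wirral→F2 6·19=114, Joliet→F2 6·8=48. Service 365; fixed 57; total 422.
{F1, F2}: service 333 + fixed 177 = 510
{F2, F3}: Tring→F2 11·7=77, Vance→F3 10·9=90, Wirral→F2 6·19=114, Joliet→F2 6·8=48. Service 329; fixed 196; total 525.
{F1, F2, F3}: service 297 + fixed 316 = 613
(All 7 nonempty subsets were checked; F2 only is lowest.)

Open F2 only; minimum total cost 422.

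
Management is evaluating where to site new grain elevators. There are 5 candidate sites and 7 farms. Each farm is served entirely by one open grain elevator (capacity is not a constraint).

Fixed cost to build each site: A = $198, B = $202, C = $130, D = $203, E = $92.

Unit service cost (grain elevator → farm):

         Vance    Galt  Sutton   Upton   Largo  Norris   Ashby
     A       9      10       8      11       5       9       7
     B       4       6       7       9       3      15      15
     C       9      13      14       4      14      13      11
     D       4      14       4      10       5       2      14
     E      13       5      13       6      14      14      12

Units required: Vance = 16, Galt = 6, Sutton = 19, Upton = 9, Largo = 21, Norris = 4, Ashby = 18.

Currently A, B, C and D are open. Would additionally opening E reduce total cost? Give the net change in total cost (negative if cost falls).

No — net change +86 (cost rises by 86).

Current service cost with {A, B, C, D}: 409.
Adding E: each farm re-picks its cheapest; new service cost 403, saving 6.
Extra fixed cost: 92. Net change = 92 − 6 = 86.
(Totals: 1142 → 1228.)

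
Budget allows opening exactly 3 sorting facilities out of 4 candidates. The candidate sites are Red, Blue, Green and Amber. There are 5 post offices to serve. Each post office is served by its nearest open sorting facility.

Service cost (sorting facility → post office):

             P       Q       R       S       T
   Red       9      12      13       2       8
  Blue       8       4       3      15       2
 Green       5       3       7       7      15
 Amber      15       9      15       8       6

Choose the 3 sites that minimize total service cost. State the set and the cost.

Choose Red, Blue and Green; total service cost 15.

With exactly 3 open, each post office uses its cheapest among the chosen.
{Red, Blue, Green}: P→Green 5, Q→Green 3, R→Blue 3, S→Red 2, T→Blue 2. Service cost 15.
{Red, Blue, Amber}: service cost 19
{Blue, Green, Amber}: service cost 20
Among all 4 size-3 choices, {Red, Blue, Green} is lowest.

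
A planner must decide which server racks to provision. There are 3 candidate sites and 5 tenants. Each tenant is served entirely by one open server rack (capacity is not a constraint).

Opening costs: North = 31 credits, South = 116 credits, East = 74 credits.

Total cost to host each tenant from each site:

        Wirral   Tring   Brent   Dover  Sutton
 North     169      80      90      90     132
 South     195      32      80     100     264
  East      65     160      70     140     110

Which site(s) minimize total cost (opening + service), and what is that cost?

For any fixed open set, each tenant goes to its cheapest open site; total = fixed + service.
{North, East}: Wirral→East 65, Tring→North 80, Brent→East 70, Dover→North 90, Sutton→East 110. Service 415; fixed 105; total 520.
{South, East}: service 377 + fixed 190 = 567
{North, South, East}: Wirral→East 65, Tring→South 32, Brent→East 70, Dover→North 90, Sutton→East 110. Service 367; fixed 221; total 588.
{North}: Wirral→North 169, Tring→North 80, Brent→North 90, Dover→North 90, Sutton→North 132. Service 561; fixed 31; total 592.
No other subset beats 520.

Open North and East; minimum total cost 520.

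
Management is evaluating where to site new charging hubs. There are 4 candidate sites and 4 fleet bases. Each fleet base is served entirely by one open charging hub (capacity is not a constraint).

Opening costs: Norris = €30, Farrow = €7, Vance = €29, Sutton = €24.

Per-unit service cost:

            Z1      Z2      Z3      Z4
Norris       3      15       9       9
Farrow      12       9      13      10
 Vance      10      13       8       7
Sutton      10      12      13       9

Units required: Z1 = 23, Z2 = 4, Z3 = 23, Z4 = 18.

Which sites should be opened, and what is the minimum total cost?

Open Norris, Farrow and Vance; minimum total cost 481.

For any fixed open set, each fleet base goes to its cheapest open site; total = fixed + service.
{Norris, Farrow, Vance}: Z1→Norris 3·23=69, Z2→Farrow 9·4=36, Z3→Vance 8·23=184, Z4→Vance 7·18=126. Service 415; fixed 66; total 481.
{Norris, Vance}: service 431 + fixed 59 = 490
{Norris, Farrow, Vance, Sutton}: Z1→Norris 3·23=69, Z2→Farrow 9·4=36, Z3→Vance 8·23=184, Z4→Vance 7·18=126. Service 415; fixed 90; total 505.
{Farrow}: Z1→Farrow 12·23=276, Z2→Farrow 9·4=36, Z3→Farrow 13·23=299, Z4→Farrow 10·18=180. Service 791; fixed 7; total 798.
(All 15 nonempty subsets were checked; Norris, Farrow and Vance is lowest.)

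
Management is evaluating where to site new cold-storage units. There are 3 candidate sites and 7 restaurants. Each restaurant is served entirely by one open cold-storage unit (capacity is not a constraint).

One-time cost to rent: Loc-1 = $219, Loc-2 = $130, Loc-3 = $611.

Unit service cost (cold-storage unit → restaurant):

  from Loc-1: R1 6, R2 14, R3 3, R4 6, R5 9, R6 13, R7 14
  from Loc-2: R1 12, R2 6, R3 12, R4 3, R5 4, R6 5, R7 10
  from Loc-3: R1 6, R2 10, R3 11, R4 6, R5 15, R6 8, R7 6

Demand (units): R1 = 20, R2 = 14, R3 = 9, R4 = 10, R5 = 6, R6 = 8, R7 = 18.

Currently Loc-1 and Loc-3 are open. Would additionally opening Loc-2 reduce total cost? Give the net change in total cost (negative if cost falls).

Yes — net change −10 (cost falls by 10).

Current service cost with {Loc-1, Loc-3}: 573.
Adding Loc-2: each restaurant re-picks its cheapest; new service cost 433, saving 140.
Extra fixed cost: 130. Net change = 130 − 140 = -10.
(Totals: 1403 → 1393.)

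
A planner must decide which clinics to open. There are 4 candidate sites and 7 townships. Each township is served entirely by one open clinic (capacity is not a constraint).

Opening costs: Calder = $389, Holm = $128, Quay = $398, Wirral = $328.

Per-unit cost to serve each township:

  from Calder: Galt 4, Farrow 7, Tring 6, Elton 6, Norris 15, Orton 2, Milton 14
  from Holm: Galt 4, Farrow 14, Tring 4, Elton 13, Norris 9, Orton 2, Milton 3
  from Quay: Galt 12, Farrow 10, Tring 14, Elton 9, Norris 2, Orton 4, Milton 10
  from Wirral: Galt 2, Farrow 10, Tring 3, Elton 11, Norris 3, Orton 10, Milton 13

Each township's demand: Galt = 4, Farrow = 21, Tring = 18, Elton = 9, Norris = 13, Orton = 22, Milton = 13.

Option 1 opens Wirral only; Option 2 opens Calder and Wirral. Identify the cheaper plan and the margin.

Option 1 is cheaper by 105.

Option 1: {Wirral}: Galt→Wirral 2·4=8, Farrow→Wirral 10·21=210, Tring→Wirral 3·18=54, Elton→Wirral 11·9=99, Norris→Wirral 3·13=39, Orton→Wirral 10·22=220, Milton→Wirral 13·13=169. Service 799; fixed 328; total 1127.
Option 2: {Calder, Wirral}: Galt→Wirral 2·4=8, Farrow→Calder 7·21=147, Tring→Wirral 3·18=54, Elton→Calder 6·9=54, Norris→Wirral 3·13=39, Orton→Calder 2·22=44, Milton→Wirral 13·13=169. Service 515; fixed 717; total 1232.
Difference: |1127 − 1232| = 105.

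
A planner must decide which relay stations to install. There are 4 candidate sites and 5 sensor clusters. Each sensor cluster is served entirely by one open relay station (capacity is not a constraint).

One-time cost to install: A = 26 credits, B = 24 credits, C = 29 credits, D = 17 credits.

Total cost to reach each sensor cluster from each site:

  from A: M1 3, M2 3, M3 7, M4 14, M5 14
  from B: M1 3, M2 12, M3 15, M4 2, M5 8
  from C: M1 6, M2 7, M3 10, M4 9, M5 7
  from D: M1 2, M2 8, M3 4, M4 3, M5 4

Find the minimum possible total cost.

For any fixed open set, each sensor cluster goes to its cheapest open site; total = fixed + service.
{D}: M1→D 2, M2→D 8, M3→D 4, M4→D 3, M5→D 4. Service 21; fixed 17; total 38.
{A, D}: M1→D 2, M2→A 3, M3→D 4, M4→D 3, M5→D 4. Service 16; fixed 43; total 59.
{B, D}: service 20 + fixed 41 = 61
{A, B, C, D}: service 15 + fixed 96 = 111
No other subset beats 38.

Minimum total cost: 38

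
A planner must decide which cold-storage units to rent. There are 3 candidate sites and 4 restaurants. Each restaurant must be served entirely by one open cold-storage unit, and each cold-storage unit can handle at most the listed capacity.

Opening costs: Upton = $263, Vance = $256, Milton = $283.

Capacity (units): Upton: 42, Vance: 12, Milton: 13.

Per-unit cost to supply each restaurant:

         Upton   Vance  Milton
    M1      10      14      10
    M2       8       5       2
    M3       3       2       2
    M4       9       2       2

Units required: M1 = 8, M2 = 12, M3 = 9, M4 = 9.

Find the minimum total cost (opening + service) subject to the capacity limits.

Open {Upton}: M1→Upton 10·8=80, M2→Upton 8·12=96, M3→Upton 3·9=27, M4→Upton 9·9=81.
Loads: Upton carries 38/42. Service 284; fixed 263; total 547.
Next best feasible plan costs 740.

Minimum total cost: 547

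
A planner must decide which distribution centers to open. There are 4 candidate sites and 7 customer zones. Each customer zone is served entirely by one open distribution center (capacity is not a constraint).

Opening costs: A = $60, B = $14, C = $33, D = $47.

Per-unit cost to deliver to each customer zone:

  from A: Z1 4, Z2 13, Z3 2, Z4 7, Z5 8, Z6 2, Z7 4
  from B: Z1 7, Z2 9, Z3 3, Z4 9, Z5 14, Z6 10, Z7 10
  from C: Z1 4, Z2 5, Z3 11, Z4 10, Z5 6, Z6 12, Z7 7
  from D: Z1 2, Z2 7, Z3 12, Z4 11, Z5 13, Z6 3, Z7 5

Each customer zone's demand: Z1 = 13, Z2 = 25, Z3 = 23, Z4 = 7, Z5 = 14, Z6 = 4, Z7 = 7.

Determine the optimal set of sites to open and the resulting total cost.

For any fixed open set, each customer zone goes to its cheapest open site; total = fixed + service.
{A, C}: Z1→A 4·13=52, Z2→C 5·25=125, Z3→A 2·23=46, Z4→A 7·7=49, Z5→C 6·14=84, Z6→A 2·4=8, Z7→A 4·7=28. Service 392; fixed 93; total 485.
{A, B, C}: Z1→A 4·13=52, Z2→C 5·25=125, Z3→A 2·23=46, Z4→A 7·7=49, Z5→C 6·14=84, Z6→A 2·4=8, Z7→A 4·7=28. Service 392; fixed 107; total 499.
{A, C, D}: service 366 + fixed 140 = 506
{A, B, C, D}: service 366 + fixed 154 = 520
No other subset beats 485.

Open A and C; minimum total cost 485.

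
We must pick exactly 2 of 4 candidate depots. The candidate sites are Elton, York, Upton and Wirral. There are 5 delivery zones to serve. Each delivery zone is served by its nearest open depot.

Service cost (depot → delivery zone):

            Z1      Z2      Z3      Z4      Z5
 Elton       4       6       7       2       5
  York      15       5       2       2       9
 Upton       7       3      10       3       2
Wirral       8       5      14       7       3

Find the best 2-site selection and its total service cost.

With exactly 2 open, each delivery zone uses its cheapest among the chosen.
{York, Upton}: Z1→Upton 7, Z2→Upton 3, Z3→York 2, Z4→York 2, Z5→Upton 2. Service cost 16.
{Elton, York}: service cost 18
{Elton, Upton}: service cost 18
Among all 6 size-2 choices, {York, Upton} is lowest.

Choose York and Upton; total service cost 16.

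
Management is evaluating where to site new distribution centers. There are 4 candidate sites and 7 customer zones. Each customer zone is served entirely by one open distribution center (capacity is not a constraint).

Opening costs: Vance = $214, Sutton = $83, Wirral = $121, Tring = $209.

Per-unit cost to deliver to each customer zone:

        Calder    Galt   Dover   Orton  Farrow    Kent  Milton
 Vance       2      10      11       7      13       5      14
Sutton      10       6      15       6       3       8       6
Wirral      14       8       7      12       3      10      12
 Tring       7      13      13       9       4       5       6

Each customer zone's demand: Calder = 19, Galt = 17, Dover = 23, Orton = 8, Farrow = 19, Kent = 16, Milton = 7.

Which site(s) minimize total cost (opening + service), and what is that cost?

Open Vance and Sutton; minimum total cost 917.

For any fixed open set, each customer zone goes to its cheapest open site; total = fixed + service.
{Vance, Sutton}: Calder→Vance 2·19=38, Galt→Sutton 6·17=102, Dover→Vance 11·23=253, Orton→Sutton 6·8=48, Farrow→Sutton 3·19=57, Kent→Vance 5·16=80, Milton→Sutton 6·7=42. Service 620; fixed 297; total 917.
{Sutton, Wirral}: Calder→Sutton 10·19=190, Galt→Sutton 6·17=102, Dover→Wirral 7·23=161, Orton→Sutton 6·8=48, Farrow→Sutton 3·19=57, Kent→Sutton 8·16=128, Milton→Sutton 6·7=42. Service 728; fixed 204; total 932.
{Vance, Sutton, Wirral}: Calder→Vance 2·19=38, Galt→Sutton 6·17=102, Dover→Wirral 7·23=161, Orton→Sutton 6·8=48, Farrow→Sutton 3·19=57, Kent→Vance 5·16=80, Milton→Sutton 6·7=42. Service 528; fixed 418; total 946.
{Vance, Sutton, Wirral, Tring}: service 528 + fixed 627 = 1155
No other subset beats 917.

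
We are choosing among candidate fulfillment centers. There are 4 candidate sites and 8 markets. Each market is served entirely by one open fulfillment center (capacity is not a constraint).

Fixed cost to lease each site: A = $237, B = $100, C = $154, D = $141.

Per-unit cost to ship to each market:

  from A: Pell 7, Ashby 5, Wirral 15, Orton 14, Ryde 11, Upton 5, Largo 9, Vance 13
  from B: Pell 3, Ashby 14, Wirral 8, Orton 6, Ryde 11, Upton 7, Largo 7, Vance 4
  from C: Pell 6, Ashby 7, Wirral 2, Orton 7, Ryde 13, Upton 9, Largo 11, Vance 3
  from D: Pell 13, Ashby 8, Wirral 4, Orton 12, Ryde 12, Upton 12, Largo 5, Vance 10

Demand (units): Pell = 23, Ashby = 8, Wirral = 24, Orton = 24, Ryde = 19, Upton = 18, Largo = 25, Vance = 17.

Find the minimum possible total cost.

Minimum total cost: 1132

For any fixed open set, each market goes to its cheapest open site; total = fixed + service.
{B, C}: Pell→B 3·23=69, Ashby→C 7·8=56, Wirral→C 2·24=48, Orton→B 6·24=144, Ryde→B 11·19=209, Upton→B 7·18=126, Largo→B 7·25=175, Vance→C 3·17=51. Service 878; fixed 254; total 1132.
{B, D}: service 901 + fixed 241 = 1142
{B}: Pell→B 3·23=69, Ashby→B 14·8=112, Wirral→B 8·24=192, Orton→B 6·24=144, Ryde→B 11·19=209, Upton→B 7·18=126, Largo→B 7·25=175, Vance→B 4·17=68. Service 1095; fixed 100; total 1195.
{A, B, C, D}: Pell→B 3·23=69, Ashby→A 5·8=40, Wirral→C 2·24=48, Orton→B 6·24=144, Ryde→A 11·19=209, Upton→A 5·18=90, Largo→D 5·25=125, Vance→C 3·17=51. Service 776; fixed 632; total 1408.
(All 15 nonempty subsets were checked; B and C is lowest.)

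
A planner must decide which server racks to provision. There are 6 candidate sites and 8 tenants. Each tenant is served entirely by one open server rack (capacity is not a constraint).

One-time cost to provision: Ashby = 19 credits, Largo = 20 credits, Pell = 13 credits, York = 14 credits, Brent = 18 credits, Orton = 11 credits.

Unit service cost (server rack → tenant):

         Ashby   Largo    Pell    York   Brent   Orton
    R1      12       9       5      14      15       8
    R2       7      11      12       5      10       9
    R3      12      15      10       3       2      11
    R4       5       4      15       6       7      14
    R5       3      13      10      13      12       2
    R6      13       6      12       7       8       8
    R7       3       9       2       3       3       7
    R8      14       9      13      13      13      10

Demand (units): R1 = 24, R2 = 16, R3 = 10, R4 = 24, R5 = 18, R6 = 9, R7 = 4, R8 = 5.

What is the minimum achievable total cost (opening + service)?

Minimum total cost: 527

For any fixed open set, each tenant goes to its cheapest open site; total = fixed + service.
{Largo, Pell, York, Orton}: R1→Pell 5·24=120, R2→York 5·16=80, R3→York 3·10=30, R4→Largo 4·24=96, R5→Orton 2·18=36, R6→Largo 6·9=54, R7→Pell 2·4=8, R8→Largo 9·5=45. Service 469; fixed 58; total 527.
{Largo, Pell, York, Brent, Orton}: service 459 + fixed 76 = 535
{Ashby, Largo, Pell, York, Orton}: service 469 + fixed 77 = 546
{Ashby, Largo, Pell, York, Brent, Orton}: service 459 + fixed 95 = 554
No other subset beats 527.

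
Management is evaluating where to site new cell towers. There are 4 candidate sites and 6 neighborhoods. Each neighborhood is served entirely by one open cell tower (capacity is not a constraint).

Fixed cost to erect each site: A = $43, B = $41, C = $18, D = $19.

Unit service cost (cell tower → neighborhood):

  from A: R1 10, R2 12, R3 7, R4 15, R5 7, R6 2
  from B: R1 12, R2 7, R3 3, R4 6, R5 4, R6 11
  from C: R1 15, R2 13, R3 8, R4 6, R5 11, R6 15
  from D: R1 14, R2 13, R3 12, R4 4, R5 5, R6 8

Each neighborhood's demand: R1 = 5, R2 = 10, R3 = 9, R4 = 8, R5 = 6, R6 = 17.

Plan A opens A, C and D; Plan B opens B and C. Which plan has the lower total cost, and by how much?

Plan A is cheaper by 66.

Plan A: {A, C, D}: R1→A 10·5=50, R2→A 12·10=120, R3→A 7·9=63, R4→D 4·8=32, R5→D 5·6=30, R6→A 2·17=34. Service 329; fixed 80; total 409.
Plan B: {B, C}: R1→B 12·5=60, R2→B 7·10=70, R3→B 3·9=27, R4→B 6·8=48, R5→B 4·6=24, R6→B 11·17=187. Service 416; fixed 59; total 475.
Difference: |409 − 475| = 66.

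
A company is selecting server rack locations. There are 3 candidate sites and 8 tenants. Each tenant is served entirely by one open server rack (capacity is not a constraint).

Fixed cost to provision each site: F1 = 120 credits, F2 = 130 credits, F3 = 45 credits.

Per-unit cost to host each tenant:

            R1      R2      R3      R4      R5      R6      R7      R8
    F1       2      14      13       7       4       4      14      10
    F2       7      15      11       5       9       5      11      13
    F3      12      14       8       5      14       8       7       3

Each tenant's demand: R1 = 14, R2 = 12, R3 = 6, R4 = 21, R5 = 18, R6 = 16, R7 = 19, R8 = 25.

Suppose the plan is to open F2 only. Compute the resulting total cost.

Total cost: 1355

Each tenant is assigned to its cheapest site among the open ones.
{F2}: R1→F2 7·14=98, R2→F2 15·12=180, R3→F2 11·6=66, R4→F2 5·21=105, R5→F2 9·18=162, R6→F2 5·16=80, R7→F2 11·19=209, R8→F2 13·25=325. Service 1225; fixed 130; total 1355.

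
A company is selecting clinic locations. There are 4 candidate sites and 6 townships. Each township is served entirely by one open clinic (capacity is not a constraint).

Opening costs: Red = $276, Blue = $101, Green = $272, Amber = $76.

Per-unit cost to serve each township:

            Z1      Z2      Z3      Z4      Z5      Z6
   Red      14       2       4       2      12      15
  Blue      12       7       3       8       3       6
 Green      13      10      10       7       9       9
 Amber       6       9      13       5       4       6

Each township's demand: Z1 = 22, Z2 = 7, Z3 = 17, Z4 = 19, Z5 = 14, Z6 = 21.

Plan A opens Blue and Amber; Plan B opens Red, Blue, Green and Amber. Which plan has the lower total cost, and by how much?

Plan A is cheaper by 456.

Plan A: {Blue, Amber}: Z1→Amber 6·22=132, Z2→Blue 7·7=49, Z3→Blue 3·17=51, Z4→Amber 5·19=95, Z5→Blue 3·14=42, Z6→Blue 6·21=126. Service 495; fixed 177; total 672.
Plan B: {Red, Blue, Green, Amber}: Z1→Amber 6·22=132, Z2→Red 2·7=14, Z3→Blue 3·17=51, Z4→Red 2·19=38, Z5→Blue 3·14=42, Z6→Blue 6·21=126. Service 403; fixed 725; total 1128.
Difference: |672 − 1128| = 456.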